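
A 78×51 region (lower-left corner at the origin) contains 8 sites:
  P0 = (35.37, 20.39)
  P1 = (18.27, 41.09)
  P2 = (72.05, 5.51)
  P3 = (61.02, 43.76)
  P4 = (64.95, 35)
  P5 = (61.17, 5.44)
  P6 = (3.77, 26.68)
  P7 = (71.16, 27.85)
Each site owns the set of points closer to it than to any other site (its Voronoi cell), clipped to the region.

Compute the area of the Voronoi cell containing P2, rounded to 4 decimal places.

1. box [0,78]×[0,51]: [(0, 0) (78, 0) (78, 51) (0, 51)]
2. ⊥bis P2·P0 via (53.71,12.95): [(48.4566, 0) (78, 0) (78, 51) (69.1458, 51)]  |A|=979.1405
3. ⊥bis P2·P1 via (45.16,23.3): [(48.4566, 0) (78, 0) (78, 51) (69.1458, 51)]  |A|=979.1405
4. ⊥bis P2·P3 via (66.535,24.635): [(57.3792, 21.9948) (48.4566, 0) (78, 0) (78, 27.9411)]  |A|=612.9847
5. ⊥bis P2·P4 via (68.5,20.255): [(55.3933, 17.0994) (48.4566, 0) (78, 0) (78, 22.5422)]  |A|=507.3906
6. ⊥bis P2·P5 via (66.61,5.475): [(66.518, 19.7778) (66.6452, 0) (78, 0) (78, 22.5422)]  |A|=241.7014
7. ⊥bis P2·P6 via (37.91,16.095): [(66.518, 19.7778) (66.6452, 0) (78, 0) (78, 22.5422)]  |A|=241.7014
8. ⊥bis P2·P7 via (71.605,16.68): [(66.5392, 16.4782) (66.6452, 0) (78, 0) (78, 16.9348)]  |A|=190.596
9. canonical 4-gon: [(66.5392, 16.4782) (66.6452, 0) (78, 0) (78, 16.9348)]
10. shoelace: 190.596

Area of P2's cell: 190.5960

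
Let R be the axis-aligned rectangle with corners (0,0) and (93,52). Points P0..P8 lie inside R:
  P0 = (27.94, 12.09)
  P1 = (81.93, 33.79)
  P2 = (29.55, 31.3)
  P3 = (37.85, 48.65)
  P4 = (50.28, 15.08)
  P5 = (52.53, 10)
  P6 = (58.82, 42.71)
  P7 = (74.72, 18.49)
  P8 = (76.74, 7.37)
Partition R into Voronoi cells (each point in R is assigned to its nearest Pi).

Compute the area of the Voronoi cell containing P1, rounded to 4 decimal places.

1. box [0,93]×[0,52]: [(0, 0) (93, 0) (93, 52) (0, 52)]
2. ⊥bis P1·P0 via (54.935,22.94): [(64.1552, 0) (93, 0) (93, 52) (43.255, 52)]  |A|=2043.3345
3. ⊥bis P1·P2 via (55.74,32.545): [(56.3658, 19.3801) (64.1552, 0) (93, 0) (93, 52) (54.8152, 52)]  |A|=1854.7891
4. ⊥bis P1·P3 via (59.89,41.22): [(55.8915, 29.3589) (56.3658, 19.3801) (64.1552, 0) (93, 0) (93, 52) (63.5241, 52)]  |A|=1756.1993
5. ⊥bis P1·P4 via (66.105,24.435): [(58.5436, 37.226) (80.5498, 0) (93, 0) (93, 52) (63.5241, 52)]  |A|=1345.341
6. ⊥bis P1·P5 via (67.23,21.895): [(58.5436, 37.226) (68.6274, 20.168) (84.9471, 0) (93, 0) (93, 52) (63.5241, 52)]  |A|=1300.999
7. ⊥bis P1·P6 via (70.375,38.25): [(65.4623, 25.5222) (68.6274, 20.168) (84.9471, 0) (93, 0) (93, 52) (75.6822, 52)]  |A|=1059.7841
8. ⊥bis P1·P7 via (78.325,26.14): [(67.6436, 31.1735) (93, 19.2245) (93, 52) (75.6822, 52)]  |A|=595.8679
9. ⊥bis P1·P8 via (79.335,20.58): [(67.6436, 31.1735) (93, 19.2245) (93, 52) (75.6822, 52)]  |A|=595.8679
10. canonical 4-gon: [(67.6436, 31.1735) (93, 19.2245) (93, 52) (75.6822, 52)]
11. shoelace: 595.8679

Area of P1's cell: 595.8679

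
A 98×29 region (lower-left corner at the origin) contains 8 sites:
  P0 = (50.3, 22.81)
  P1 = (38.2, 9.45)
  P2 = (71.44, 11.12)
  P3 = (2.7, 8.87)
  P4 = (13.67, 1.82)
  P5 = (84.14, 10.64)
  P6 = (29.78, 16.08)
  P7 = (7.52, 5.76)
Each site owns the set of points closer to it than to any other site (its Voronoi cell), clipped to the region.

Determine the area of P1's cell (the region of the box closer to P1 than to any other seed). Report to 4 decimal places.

Area of P1's cell: 356.2916

1. box [0,98]×[0,29]: [(0, 0) (98, 0) (98, 29) (0, 29)]
2. ⊥bis P1·P0 via (44.25,16.13): [(0, 0) (62.0597, 0) (30.0398, 29) (0, 29)]  |A|=1335.4423
3. ⊥bis P1·P2 via (54.82,10.285): [(0, 0) (55.3367, 0) (55.0162, 6.3791) (30.0398, 29) (0, 29)]  |A|=1313.9991
4. ⊥bis P1·P3 via (20.45,9.16): [(20.5997, 0) (55.3367, 0) (55.0162, 6.3791) (30.0398, 29) (20.1259, 29)]  |A|=723.4792
5. ⊥bis P1·P4 via (25.935,5.635): [(20.2067, 24.0511) (27.6878, 0) (55.3367, 0) (55.0162, 6.3791) (30.0398, 29) (20.1259, 29)]  |A|=638.2408
6. ⊥bis P1·P5 via (61.17,10.045): [(20.2067, 24.0511) (27.6878, 0) (55.3367, 0) (55.0162, 6.3791) (30.0398, 29) (20.1259, 29)]  |A|=638.2408
7. ⊥bis P1·P6 via (33.99,12.765): [(26.6261, 3.413) (27.6878, 0) (55.3367, 0) (55.0162, 6.3791) (39.8077, 20.1534)]  |A|=356.2916
8. ⊥bis P1·P7 via (22.86,7.605): [(26.6261, 3.413) (27.6878, 0) (55.3367, 0) (55.0162, 6.3791) (39.8077, 20.1534)]  |A|=356.2916
9. canonical 5-gon: [(26.6261, 3.413) (27.6878, 0) (55.3367, 0) (55.0162, 6.3791) (39.8077, 20.1534)]
10. shoelace: 356.2916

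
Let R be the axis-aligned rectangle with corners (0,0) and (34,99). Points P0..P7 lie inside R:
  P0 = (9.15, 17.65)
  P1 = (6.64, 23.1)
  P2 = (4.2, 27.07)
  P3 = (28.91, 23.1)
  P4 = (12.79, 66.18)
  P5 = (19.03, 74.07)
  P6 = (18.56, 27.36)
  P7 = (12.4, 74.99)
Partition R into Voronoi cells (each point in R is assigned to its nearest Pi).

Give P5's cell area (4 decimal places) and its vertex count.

1. box [0,34]×[0,99]: [(0, 0) (34, 0) (34, 99) (0, 99)]
2. ⊥bis P5·P0 via (14.09,45.86): [(0, 48.3274) (34, 42.3735) (34, 99) (0, 99)]  |A|=1824.0859
3. ⊥bis P5·P1 via (12.835,48.585): [(0, 51.705) (34, 43.4401) (34, 99) (0, 99)]  |A|=1748.5331
4. ⊥bis P5·P2 via (11.615,50.57): [(0, 54.2349) (34, 43.5068) (34, 99) (0, 99)]  |A|=1704.3907
5. ⊥bis P5·P3 via (23.97,48.585): [(0, 54.2349) (20.2136, 47.8569) (34, 50.5292) (34, 99) (0, 99)]  |A|=1655.984
6. ⊥bis P5·P4 via (15.91,70.125): [(0, 82.7078) (34, 55.8181) (34, 99) (0, 99)]  |A|=1011.0598
7. ⊥bis P5·P6 via (18.795,50.715): [(0, 82.7078) (34, 55.8181) (34, 99) (0, 99)]  |A|=1011.0598
8. ⊥bis P5·P7 via (15.715,74.53): [(15.1835, 70.6996) (34, 55.8181) (34, 99) (19.1105, 99)]  |A|=616.9557
9. canonical 4-gon: [(15.1835, 70.6996) (34, 55.8181) (34, 99) (19.1105, 99)]
10. shoelace: 616.9557

Area of P5's cell: 616.9557 (4 vertices)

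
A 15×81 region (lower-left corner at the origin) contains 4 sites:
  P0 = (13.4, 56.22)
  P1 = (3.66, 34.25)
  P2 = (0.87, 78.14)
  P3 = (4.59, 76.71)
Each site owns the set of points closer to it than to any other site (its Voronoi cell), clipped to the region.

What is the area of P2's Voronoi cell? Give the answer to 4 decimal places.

Area of P2's cell: 21.9102

1. box [0,15]×[0,81]: [(0, 0) (15, 0) (15, 81) (0, 81)]
2. ⊥bis P2·P0 via (7.135,67.18): [(0, 63.1015) (15, 71.6758) (15, 81) (0, 81)]  |A|=204.1704
3. ⊥bis P2·P1 via (2.265,56.195): [(0, 63.1015) (15, 71.6758) (15, 81) (0, 81)]  |A|=204.1704
4. ⊥bis P2·P3 via (2.73,77.425): [(0, 70.3232) (4.1043, 81) (0, 81)]  |A|=21.9102
5. canonical 3-gon: [(0, 70.3232) (4.1043, 81) (0, 81)]
6. shoelace: 21.9102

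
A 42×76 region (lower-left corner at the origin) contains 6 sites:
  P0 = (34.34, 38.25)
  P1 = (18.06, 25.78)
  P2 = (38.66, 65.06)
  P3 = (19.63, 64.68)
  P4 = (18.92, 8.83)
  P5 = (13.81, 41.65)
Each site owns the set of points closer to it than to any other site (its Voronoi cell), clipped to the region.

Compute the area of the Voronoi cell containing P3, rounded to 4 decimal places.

Area of P3's cell: 645.6295

1. box [0,42]×[0,76]: [(0, 0) (42, 0) (42, 76) (0, 76)]
2. ⊥bis P3·P0 via (26.985,51.465): [(0, 36.4461) (42, 59.8218) (42, 76) (0, 76)]  |A|=1170.3736
3. ⊥bis P3·P1 via (18.845,45.23): [(0, 45.9906) (15.9894, 45.3453) (42, 59.8218) (42, 76) (0, 76)]  |A|=1094.0683
4. ⊥bis P3·P2 via (29.145,64.87): [(0, 45.9906) (15.9894, 45.3453) (29.386, 52.8013) (28.9228, 76) (0, 76)]  |A|=840.3449
5. ⊥bis P3·P4 via (19.275,36.755): [(0, 45.9906) (15.9894, 45.3453) (29.386, 52.8013) (28.9228, 76) (0, 76)]  |A|=840.3449
6. ⊥bis P3·P5 via (16.72,53.165): [(0, 57.3904) (25.8802, 50.8501) (29.386, 52.8013) (28.9228, 76) (0, 76)]  |A|=645.6295
7. canonical 5-gon: [(0, 57.3904) (25.8802, 50.8501) (29.386, 52.8013) (28.9228, 76) (0, 76)]
8. shoelace: 645.6295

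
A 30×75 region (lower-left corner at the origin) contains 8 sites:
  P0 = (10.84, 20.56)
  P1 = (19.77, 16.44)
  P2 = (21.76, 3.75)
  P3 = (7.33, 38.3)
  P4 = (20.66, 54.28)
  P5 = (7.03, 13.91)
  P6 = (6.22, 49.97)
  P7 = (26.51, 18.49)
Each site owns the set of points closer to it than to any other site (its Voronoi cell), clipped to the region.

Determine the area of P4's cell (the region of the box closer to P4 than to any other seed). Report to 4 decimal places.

1. box [0,30]×[0,75]: [(0, 0) (30, 0) (30, 75) (0, 75)]
2. ⊥bis P4·P0 via (15.75,37.42): [(0, 42.0067) (30, 33.2701) (30, 75) (0, 75)]  |A|=1120.8475
3. ⊥bis P4·P1 via (20.215,35.36): [(0, 42.0067) (23.0528, 35.2933) (30, 35.1299) (30, 75) (0, 75)]  |A|=1114.3875
4. ⊥bis P4·P2 via (21.21,29.015): [(0, 42.0067) (23.0528, 35.2933) (30, 35.1299) (30, 75) (0, 75)]  |A|=1114.3875
5. ⊥bis P4·P3 via (13.995,46.29): [(0, 57.9642) (27.2976, 35.1934) (30, 35.1299) (30, 75) (0, 75)]  |A|=883.49
6. ⊥bis P4·P5 via (13.845,34.095): [(0, 57.9642) (27.2976, 35.1934) (30, 35.1299) (30, 75) (0, 75)]  |A|=883.49
7. ⊥bis P4·P6 via (13.44,52.125): [(15.575, 44.972) (27.2976, 35.1934) (30, 35.1299) (30, 75) (6.6124, 75)]  |A|=651.5458
8. ⊥bis P4·P7 via (23.585,36.385): [(15.575, 44.972) (25.4949, 36.6972) (30, 37.4336) (30, 75) (6.6124, 75)]  |A|=644.382
9. canonical 5-gon: [(15.575, 44.972) (25.4949, 36.6972) (30, 37.4336) (30, 75) (6.6124, 75)]
10. shoelace: 644.382

Area of P4's cell: 644.3820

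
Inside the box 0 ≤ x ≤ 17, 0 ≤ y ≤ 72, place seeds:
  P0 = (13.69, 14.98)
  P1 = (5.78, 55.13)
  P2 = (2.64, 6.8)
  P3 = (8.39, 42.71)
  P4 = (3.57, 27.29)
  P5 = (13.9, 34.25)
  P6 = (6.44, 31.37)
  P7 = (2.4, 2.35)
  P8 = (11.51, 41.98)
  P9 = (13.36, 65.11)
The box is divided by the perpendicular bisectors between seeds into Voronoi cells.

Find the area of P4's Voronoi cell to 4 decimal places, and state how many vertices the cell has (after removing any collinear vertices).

1. box [0,17]×[0,72]: [(0, 0) (17, 0) (17, 72) (0, 72)]
2. ⊥bis P4·P0 via (8.63,21.135): [(0, 14.0403) (17, 28.0159) (17, 72) (0, 72)]  |A|=866.5218
3. ⊥bis P4·P1 via (4.675,41.21): [(0, 41.5811) (0, 14.0403) (17, 28.0159) (17, 40.2316)]  |A|=337.93
4. ⊥bis P4·P2 via (3.105,17.045): [(0, 41.5811) (0, 17.1859) (3.6261, 17.0213) (17, 28.0159) (17, 40.2316)]  |A|=332.2268
5. ⊥bis P4·P3 via (5.98,35): [(0, 36.8692) (0, 17.1859) (3.6261, 17.0213) (17, 28.0159) (17, 31.5554)]  |A|=218.4276
6. ⊥bis P4·P5 via (8.735,30.77): [(5.8596, 35.0376) (0, 36.8692) (0, 17.1859) (3.6261, 17.0213) (12.8753, 24.625)]  |A|=165.3431
7. ⊥bis P4·P6 via (5.005,29.33): [(0, 32.8507) (0, 17.1859) (3.6261, 17.0213) (12.3304, 24.1771)]  |A|=110.2664
8. ⊥bis P4·P7 via (2.985,14.82): [(0, 32.8507) (0, 17.1859) (3.6261, 17.0213) (12.3304, 24.1771)]  |A|=110.2664
9. ⊥bis P4·P8 via (7.54,34.635): [(0, 32.8507) (0, 17.1859) (3.6261, 17.0213) (12.3304, 24.1771)]  |A|=110.2664
10. ⊥bis P4·P9 via (8.465,46.2): [(0, 32.8507) (0, 17.1859) (3.6261, 17.0213) (12.3304, 24.1771)]  |A|=110.2664
11. canonical 4-gon: [(0, 32.8507) (0, 17.1859) (3.6261, 17.0213) (12.3304, 24.1771)]
12. shoelace: 110.2664

Area of P4's cell: 110.2664 (4 vertices)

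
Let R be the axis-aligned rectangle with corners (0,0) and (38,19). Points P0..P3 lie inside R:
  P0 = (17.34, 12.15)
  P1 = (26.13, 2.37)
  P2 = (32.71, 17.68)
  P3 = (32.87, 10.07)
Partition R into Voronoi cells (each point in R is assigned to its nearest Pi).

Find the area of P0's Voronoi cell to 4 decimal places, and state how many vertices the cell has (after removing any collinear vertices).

Area of P0's cell: 415.3406 (6 vertices)

1. box [0,38]×[0,19]: [(0, 0) (38, 0) (38, 19) (0, 19)]
2. ⊥bis P0·P1 via (21.735,7.26): [(0, 0) (13.6573, 0) (34.7973, 19) (0, 19)]  |A|=460.3184
3. ⊥bis P0·P2 via (25.025,14.915): [(0, 0) (13.6573, 0) (26.3023, 11.3649) (23.5553, 19) (0, 19)]  |A|=417.4018
4. ⊥bis P0·P3 via (25.105,11.11): [(0, 0) (13.6573, 0) (24.98, 10.1765) (25.4547, 13.7208) (23.5553, 19) (0, 19)]  |A|=415.3406
5. canonical 6-gon: [(0, 0) (13.6573, 0) (24.98, 10.1765) (25.4547, 13.7208) (23.5553, 19) (0, 19)]
6. shoelace: 415.3406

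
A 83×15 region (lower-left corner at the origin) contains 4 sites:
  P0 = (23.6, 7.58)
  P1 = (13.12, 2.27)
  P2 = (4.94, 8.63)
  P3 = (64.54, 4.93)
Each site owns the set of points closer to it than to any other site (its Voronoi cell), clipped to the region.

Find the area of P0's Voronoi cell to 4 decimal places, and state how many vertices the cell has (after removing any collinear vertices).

Area of P0's cell: 404.6816 (5 vertices)

1. box [0,83]×[0,15]: [(0, 0) (83, 0) (83, 15) (0, 15)]
2. ⊥bis P0·P1 via (18.36,4.925): [(20.8554, 0) (83, 0) (83, 15) (13.2552, 15)]  |A|=989.1705
3. ⊥bis P0·P2 via (14.27,8.105): [(14.5178, 12.5082) (20.8554, 0) (83, 0) (83, 15) (14.658, 15)]  |A|=987.4227
4. ⊥bis P0·P3 via (44.07,6.255): [(14.5178, 12.5082) (20.8554, 0) (43.6651, 0) (44.6361, 15) (14.658, 15)]  |A|=404.6816
5. canonical 5-gon: [(14.5178, 12.5082) (20.8554, 0) (43.6651, 0) (44.6361, 15) (14.658, 15)]
6. shoelace: 404.6816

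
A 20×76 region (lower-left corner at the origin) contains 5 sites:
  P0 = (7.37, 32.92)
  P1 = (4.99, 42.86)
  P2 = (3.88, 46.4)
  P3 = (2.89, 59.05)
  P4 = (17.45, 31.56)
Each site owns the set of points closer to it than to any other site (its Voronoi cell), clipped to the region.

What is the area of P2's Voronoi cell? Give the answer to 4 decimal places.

1. box [0,20]×[0,76]: [(0, 0) (20, 0) (20, 76) (0, 76)]
2. ⊥bis P2·P0 via (5.625,39.66): [(0, 38.2037) (20, 43.3817) (20, 76) (0, 76)]  |A|=704.1461
3. ⊥bis P2·P1 via (4.435,44.63): [(0, 43.2394) (20, 49.5106) (20, 76) (0, 76)]  |A|=592.5008
4. ⊥bis P2·P3 via (3.385,52.725): [(0, 52.4601) (0, 43.2394) (20, 49.5106) (20, 54.0253)]  |A|=137.3548
5. ⊥bis P2·P4 via (10.665,38.98): [(0, 52.4601) (0, 43.2394) (20, 49.5106) (20, 54.0253)]  |A|=137.3548
6. canonical 4-gon: [(0, 52.4601) (0, 43.2394) (20, 49.5106) (20, 54.0253)]
7. shoelace: 137.3548

Area of P2's cell: 137.3548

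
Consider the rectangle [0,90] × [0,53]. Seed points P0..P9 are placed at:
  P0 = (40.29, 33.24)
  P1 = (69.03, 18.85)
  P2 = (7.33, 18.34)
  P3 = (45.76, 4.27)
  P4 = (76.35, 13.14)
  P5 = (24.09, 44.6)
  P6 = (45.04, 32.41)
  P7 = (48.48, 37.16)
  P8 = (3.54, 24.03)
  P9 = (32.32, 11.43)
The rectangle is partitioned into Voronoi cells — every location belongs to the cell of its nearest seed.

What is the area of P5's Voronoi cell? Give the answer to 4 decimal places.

Area of P5's cell: 625.9592

1. box [0,90]×[0,53]: [(0, 0) (90, 0) (90, 53) (0, 53)]
2. ⊥bis P5·P0 via (32.19,38.92): [(0, 0) (4.898, 0) (42.0634, 53) (0, 53)]  |A|=1244.4753
3. ⊥bis P5·P1 via (46.56,31.725): [(0, 0) (4.898, 0) (42.0634, 53) (0, 53)]  |A|=1244.4753
4. ⊥bis P5·P2 via (15.71,31.47): [(0, 41.4966) (23.4858, 26.5073) (42.0634, 53) (0, 53)]  |A|=692.2697
5. ⊥bis P5·P3 via (34.925,24.435): [(0, 41.4966) (23.4858, 26.5073) (42.0634, 53) (0, 53)]  |A|=692.2697
6. ⊥bis P5·P4 via (50.22,28.87): [(0, 41.4966) (23.4858, 26.5073) (42.0634, 53) (0, 53)]  |A|=692.2697
7. ⊥bis P5·P6 via (34.565,38.505): [(0, 41.4966) (23.4858, 26.5073) (42.0634, 53) (0, 53)]  |A|=692.2697
8. ⊥bis P5·P7 via (36.285,40.88): [(0, 41.4966) (23.4858, 26.5073) (38.3797, 47.7468) (39.9821, 53) (0, 53)]  |A|=686.8031
9. ⊥bis P5·P8 via (13.815,34.315): [(0, 48.1166) (18.3482, 29.7862) (23.4858, 26.5073) (38.3797, 47.7468) (39.9821, 53) (0, 53)]  |A|=626.0713
10. ⊥bis P5·P9 via (28.205,28.015): [(0, 48.1166) (18.3482, 29.7862) (23.1057, 26.7498) (23.7717, 26.915) (38.3797, 47.7468) (39.9821, 53) (0, 53)]  |A|=625.9592
11. canonical 7-gon: [(0, 48.1166) (18.3482, 29.7862) (23.1057, 26.7498) (23.7717, 26.915) (38.3797, 47.7468) (39.9821, 53) (0, 53)]
12. shoelace: 625.9592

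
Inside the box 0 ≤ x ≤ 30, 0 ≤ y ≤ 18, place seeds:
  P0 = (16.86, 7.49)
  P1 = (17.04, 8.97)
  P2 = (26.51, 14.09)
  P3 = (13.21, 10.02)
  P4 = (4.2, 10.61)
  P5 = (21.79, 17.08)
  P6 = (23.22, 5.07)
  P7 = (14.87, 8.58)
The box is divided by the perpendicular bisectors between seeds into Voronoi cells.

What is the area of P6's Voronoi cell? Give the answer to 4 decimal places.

1. box [0,30]×[0,18]: [(0, 0) (30, 0) (30, 18) (0, 18)]
2. ⊥bis P6·P0 via (20.04,6.28): [(17.6504, 0) (30, 0) (30, 18) (24.4995, 18)]  |A|=160.6506
3. ⊥bis P6·P1 via (20.13,7.02): [(20.6125, 7.7846) (17.6504, 0) (30, 0) (30, 18) (27.0591, 18)]  |A|=147.5767
4. ⊥bis P6·P2 via (24.865,9.58): [(22.3292, 10.5049) (20.6125, 7.7846) (17.6504, 0) (30, 0) (30, 7.707)]  |A|=97.0781
5. ⊥bis P6·P3 via (18.215,7.545): [(22.3292, 10.5049) (20.6125, 7.7846) (17.6504, 0) (30, 0) (30, 7.707)]  |A|=97.0781
6. ⊥bis P6·P4 via (13.71,7.84): [(22.3292, 10.5049) (20.6125, 7.7846) (17.6504, 0) (30, 0) (30, 7.707)]  |A|=97.0781
7. ⊥bis P6·P5 via (22.505,11.075): [(22.3292, 10.5049) (20.6125, 7.7846) (17.6504, 0) (30, 0) (30, 7.707)]  |A|=97.0781
8. ⊥bis P6·P7 via (19.045,6.825): [(22.3292, 10.5049) (20.6125, 7.7846) (17.6504, 0) (30, 0) (30, 7.707)]  |A|=97.0781
9. canonical 5-gon: [(22.3292, 10.5049) (20.6125, 7.7846) (17.6504, 0) (30, 0) (30, 7.707)]
10. shoelace: 97.0781

Area of P6's cell: 97.0781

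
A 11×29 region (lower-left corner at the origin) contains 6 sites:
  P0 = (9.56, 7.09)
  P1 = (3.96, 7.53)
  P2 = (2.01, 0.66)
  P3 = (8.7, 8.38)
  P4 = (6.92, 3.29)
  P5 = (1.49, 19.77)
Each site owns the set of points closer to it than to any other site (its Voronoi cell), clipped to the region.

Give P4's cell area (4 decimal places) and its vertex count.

1. box [0,11]×[0,29]: [(0, 0) (11, 0) (11, 29) (0, 29)]
2. ⊥bis P4·P0 via (8.24,5.19): [(0, 10.9146) (0, 0) (11, 0) (11, 3.2725)]  |A|=78.0294
3. ⊥bis P4·P1 via (5.44,5.41): [(6.6787, 6.2747) (0, 1.6123) (0, 0) (11, 0) (11, 3.2725)]  |A|=46.9657
4. ⊥bis P4·P2 via (4.465,1.975): [(6.6787, 6.2747) (3.3912, 3.9797) (5.5229, 0) (11, 0) (11, 3.2725)]  |A|=33.2422
5. ⊥bis P4·P3 via (7.81,5.835): [(6.8064, 6.186) (6.6366, 6.2454) (3.3912, 3.9797) (5.5229, 0) (11, 0) (11, 3.2725)]  |A|=33.2385
6. ⊥bis P4·P5 via (4.205,11.53): [(6.8064, 6.186) (6.6366, 6.2454) (3.3912, 3.9797) (5.5229, 0) (11, 0) (11, 3.2725)]  |A|=33.2385
7. canonical 6-gon: [(6.8064, 6.186) (6.6366, 6.2454) (3.3912, 3.9797) (5.5229, 0) (11, 0) (11, 3.2725)]
8. shoelace: 33.2385

Area of P4's cell: 33.2385 (6 vertices)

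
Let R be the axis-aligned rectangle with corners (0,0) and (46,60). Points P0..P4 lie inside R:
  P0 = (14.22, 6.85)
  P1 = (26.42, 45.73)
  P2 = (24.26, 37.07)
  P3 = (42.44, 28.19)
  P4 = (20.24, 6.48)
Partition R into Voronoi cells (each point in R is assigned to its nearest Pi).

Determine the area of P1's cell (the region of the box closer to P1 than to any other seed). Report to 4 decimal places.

Area of P1's cell: 774.0342

1. box [0,46]×[0,60]: [(0, 0) (46, 0) (46, 60) (0, 60)]
2. ⊥bis P1·P0 via (20.32,26.29): [(0, 32.6661) (46, 18.232) (46, 60) (0, 60)]  |A|=1589.3435
3. ⊥bis P1·P2 via (25.34,41.4): [(0, 47.7204) (46, 36.2469) (46, 60) (0, 60)]  |A|=828.7521
4. ⊥bis P1·P3 via (34.43,36.96): [(0, 47.7204) (36.2986, 38.6667) (46, 47.5274) (46, 60) (0, 60)]  |A|=774.0342
5. ⊥bis P1·P4 via (23.33,26.105): [(0, 47.7204) (36.2986, 38.6667) (46, 47.5274) (46, 60) (0, 60)]  |A|=774.0342
6. canonical 5-gon: [(0, 47.7204) (36.2986, 38.6667) (46, 47.5274) (46, 60) (0, 60)]
7. shoelace: 774.0342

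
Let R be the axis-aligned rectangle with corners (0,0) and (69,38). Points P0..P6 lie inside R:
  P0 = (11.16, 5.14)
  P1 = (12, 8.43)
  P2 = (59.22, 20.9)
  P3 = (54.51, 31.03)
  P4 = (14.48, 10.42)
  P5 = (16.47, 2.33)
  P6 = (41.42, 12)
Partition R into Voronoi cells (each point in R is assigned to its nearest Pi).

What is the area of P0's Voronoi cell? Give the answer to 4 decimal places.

Area of P0's cell: 107.9575

1. box [0,69]×[0,38]: [(0, 0) (69, 0) (69, 38) (0, 38)]
2. ⊥bis P0·P1 via (11.58,6.785): [(0, 9.7416) (0, 0) (38.1546, 0)]  |A|=185.8433
3. ⊥bis P0·P2 via (35.19,13.02): [(0, 9.7416) (0, 0) (38.1546, 0)]  |A|=185.8433
4. ⊥bis P0·P3 via (32.835,18.085): [(0, 9.7416) (0, 0) (38.1546, 0)]  |A|=185.8433
5. ⊥bis P0·P4 via (12.82,7.78): [(16.3319, 5.5717) (0, 9.7416) (0, 0) (25.193, 0)]  |A|=149.734
6. ⊥bis P0·P5 via (13.815,3.735): [(14.9709, 5.9192) (0, 9.7416) (0, 0) (11.8385, 0)]  |A|=107.9575
7. ⊥bis P0·P6 via (26.29,8.57): [(14.9709, 5.9192) (0, 9.7416) (0, 0) (11.8385, 0)]  |A|=107.9575
8. canonical 4-gon: [(14.9709, 5.9192) (0, 9.7416) (0, 0) (11.8385, 0)]
9. shoelace: 107.9575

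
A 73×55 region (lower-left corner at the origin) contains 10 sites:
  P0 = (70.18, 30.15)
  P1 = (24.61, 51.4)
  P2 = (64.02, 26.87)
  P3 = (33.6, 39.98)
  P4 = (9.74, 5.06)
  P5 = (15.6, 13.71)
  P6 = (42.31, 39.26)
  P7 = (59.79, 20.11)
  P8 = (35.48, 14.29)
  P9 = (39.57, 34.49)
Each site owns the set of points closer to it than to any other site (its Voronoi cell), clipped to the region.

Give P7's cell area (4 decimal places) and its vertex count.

Area of P7's cell: 574.5528 (5 vertices)

1. box [0,73]×[0,55]: [(0, 0) (73, 0) (73, 55) (0, 55)]
2. ⊥bis P7·P0 via (64.985,25.13): [(0, 0) (73, 0) (73, 16.8356) (36.1212, 55) (0, 55)]  |A|=3311.2714
3. ⊥bis P7·P1 via (42.2,35.755): [(10.3986, 0) (73, 0) (73, 16.8356) (48.1996, 42.5005)]  |A|=1539.0607
4. ⊥bis P7·P2 via (61.905,23.49): [(42.2373, 35.7969) (10.3986, 0) (73, 0) (73, 16.5474)]  |A|=1374.99
5. ⊥bis P7·P3 via (46.695,30.045): [(48.2191, 32.0538) (23.9003, 0) (73, 0) (73, 16.5474)]  |A|=991.9475
6. ⊥bis P7·P4 via (34.765,12.585): [(48.2191, 32.0538) (34.3913, 13.8279) (38.5493, 0) (73, 0) (73, 16.5474)]  |A|=890.6651
7. ⊥bis P7·P5 via (37.695,16.91): [(48.2191, 32.0538) (37.5403, 17.9784) (40.1441, 0) (73, 0) (73, 16.5474)]  |A|=845.9284
8. ⊥bis P7·P6 via (51.05,29.685): [(51.4383, 30.0394) (37.6202, 17.4264) (40.1441, 0) (73, 0) (73, 16.5474)]  |A|=808.1984
9. ⊥bis P7·P8 via (47.635,17.2): [(51.4383, 30.0394) (45.7945, 24.8878) (51.7528, 0) (73, 0) (73, 16.5474)]  |A|=583.1006
10. ⊥bis P7·P9 via (49.68,27.3): [(51.5697, 29.9572) (46.341, 22.605) (51.7528, 0) (73, 0) (73, 16.5474)]  |A|=574.5528
11. canonical 5-gon: [(51.5697, 29.9572) (46.341, 22.605) (51.7528, 0) (73, 0) (73, 16.5474)]
12. shoelace: 574.5528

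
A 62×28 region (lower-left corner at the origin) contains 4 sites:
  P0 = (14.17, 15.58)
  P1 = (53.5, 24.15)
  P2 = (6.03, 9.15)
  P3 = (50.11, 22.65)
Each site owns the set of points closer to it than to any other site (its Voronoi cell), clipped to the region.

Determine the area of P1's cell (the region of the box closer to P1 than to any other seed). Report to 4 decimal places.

1. box [0,62]×[0,28]: [(0, 0) (62, 0) (62, 28) (0, 28)]
2. ⊥bis P1·P0 via (33.835,19.865): [(38.1636, 0) (62, 0) (62, 28) (32.0624, 28)]  |A|=752.8365
3. ⊥bis P1·P2 via (29.765,16.65): [(38.1636, 0) (62, 0) (62, 28) (32.0624, 28)]  |A|=752.8365
4. ⊥bis P1·P3 via (51.805,23.4): [(62, 0.3593) (62, 28) (49.7696, 28)]  |A|=169.0284
5. canonical 3-gon: [(62, 0.3593) (62, 28) (49.7696, 28)]
6. shoelace: 169.0284

Area of P1's cell: 169.0284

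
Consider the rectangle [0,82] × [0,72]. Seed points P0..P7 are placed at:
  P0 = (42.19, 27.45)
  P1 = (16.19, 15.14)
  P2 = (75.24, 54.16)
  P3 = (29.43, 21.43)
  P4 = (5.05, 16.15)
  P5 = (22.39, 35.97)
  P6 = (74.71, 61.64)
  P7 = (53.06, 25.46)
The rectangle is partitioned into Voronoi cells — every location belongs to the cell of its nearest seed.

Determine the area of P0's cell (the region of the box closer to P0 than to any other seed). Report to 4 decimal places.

1. box [0,82]×[0,72]: [(0, 0) (82, 0) (82, 72) (0, 72)]
2. ⊥bis P0·P1 via (29.19,21.295): [(39.2724, 0) (82, 0) (82, 72) (5.1831, 72)]  |A|=4303.6021
3. ⊥bis P0·P2 via (58.715,40.805): [(39.2724, 0) (82, 0) (82, 11.993) (33.5042, 72) (5.1831, 72)]  |A|=2848.5564
4. ⊥bis P0·P3 via (35.81,24.44): [(47.3405, 0) (82, 0) (82, 11.993) (33.5042, 72) (13.3718, 72)]  |A|=2263.3118
5. ⊥bis P0·P4 via (23.62,21.8): [(47.3405, 0) (82, 0) (82, 11.993) (33.5042, 72) (13.3718, 72)]  |A|=2263.3118
6. ⊥bis P0·P5 via (32.29,31.71): [(32.333, 31.8099) (47.3405, 0) (82, 0) (82, 11.993) (44.0251, 58.9817)]  |A|=1639.7089
7. ⊥bis P0·P6 via (58.45,44.545): [(43.8064, 58.4734) (32.333, 31.8099) (47.3405, 0) (82, 0) (82, 11.993) (46.5283, 55.8844)]  |A|=1638.7339
8. ⊥bis P0·P7 via (47.625,26.455): [(43.8064, 58.4734) (32.333, 31.8099) (44.0562, 6.9613) (51.8151, 49.3427) (46.5283, 55.8844)]  |A|=506.0324
9. canonical 5-gon: [(43.8064, 58.4734) (32.333, 31.8099) (44.0562, 6.9613) (51.8151, 49.3427) (46.5283, 55.8844)]
10. shoelace: 506.0324

Area of P0's cell: 506.0324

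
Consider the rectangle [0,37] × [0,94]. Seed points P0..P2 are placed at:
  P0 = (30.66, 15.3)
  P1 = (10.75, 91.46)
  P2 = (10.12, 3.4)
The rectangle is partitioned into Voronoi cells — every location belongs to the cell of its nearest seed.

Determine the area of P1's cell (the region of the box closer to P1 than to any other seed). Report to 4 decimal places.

1. box [0,37]×[0,94]: [(0, 0) (37, 0) (37, 94) (0, 94)]
2. ⊥bis P1·P0 via (20.705,53.38): [(0, 47.9672) (37, 57.6399) (37, 94) (0, 94)]  |A|=1524.2682
3. ⊥bis P1·P2 via (10.435,47.43): [(0, 47.9672) (37, 57.6399) (37, 94) (0, 94)]  |A|=1524.2682
4. canonical 4-gon: [(0, 47.9672) (37, 57.6399) (37, 94) (0, 94)]
5. shoelace: 1524.2682

Area of P1's cell: 1524.2682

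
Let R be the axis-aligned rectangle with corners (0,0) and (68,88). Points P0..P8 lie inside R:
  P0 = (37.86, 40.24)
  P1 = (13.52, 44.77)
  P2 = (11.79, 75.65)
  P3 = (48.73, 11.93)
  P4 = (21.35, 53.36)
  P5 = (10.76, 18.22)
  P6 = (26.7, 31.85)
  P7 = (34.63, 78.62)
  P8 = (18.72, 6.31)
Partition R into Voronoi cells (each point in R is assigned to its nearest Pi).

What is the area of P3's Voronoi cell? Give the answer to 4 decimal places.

Area of P3's cell: 974.4303

1. box [0,68]×[0,88]: [(0, 0) (68, 0) (68, 88) (0, 88)]
2. ⊥bis P3·P0 via (43.295,26.085): [(0, 9.4613) (0, 0) (68, 0) (68, 35.5708)]  |A|=1531.0922
3. ⊥bis P3·P1 via (31.125,28.35): [(21.0439, 17.5414) (4.6833, 0) (68, 0) (68, 35.5708)]  |A|=1390.4651
4. ⊥bis P3·P2 via (30.26,43.79): [(21.0439, 17.5414) (4.6833, 0) (68, 0) (68, 35.5708)]  |A|=1390.4651
5. ⊥bis P3·P4 via (35.04,32.645): [(21.0439, 17.5414) (4.6833, 0) (68, 0) (68, 35.5708)]  |A|=1390.4651
6. ⊥bis P3·P5 via (29.745,15.075): [(30.7724, 21.2768) (27.2477, 0) (68, 0) (68, 35.5708)]  |A|=1095.647
7. ⊥bis P3·P6 via (37.715,21.89): [(40.5579, 25.0341) (29.3395, 12.6274) (27.2477, 0) (68, 0) (68, 35.5708)]  |A|=1056.0192
8. ⊥bis P3·P7 via (41.68,45.275): [(40.5579, 25.0341) (29.3395, 12.6274) (27.2477, 0) (68, 0) (68, 35.5708)]  |A|=1056.0192
9. ⊥bis P3·P8 via (33.725,9.12): [(40.5579, 25.0341) (32.4284, 16.0435) (35.4329, 0) (68, 0) (68, 35.5708)]  |A|=974.4303
10. canonical 5-gon: [(40.5579, 25.0341) (32.4284, 16.0435) (35.4329, 0) (68, 0) (68, 35.5708)]
11. shoelace: 974.4303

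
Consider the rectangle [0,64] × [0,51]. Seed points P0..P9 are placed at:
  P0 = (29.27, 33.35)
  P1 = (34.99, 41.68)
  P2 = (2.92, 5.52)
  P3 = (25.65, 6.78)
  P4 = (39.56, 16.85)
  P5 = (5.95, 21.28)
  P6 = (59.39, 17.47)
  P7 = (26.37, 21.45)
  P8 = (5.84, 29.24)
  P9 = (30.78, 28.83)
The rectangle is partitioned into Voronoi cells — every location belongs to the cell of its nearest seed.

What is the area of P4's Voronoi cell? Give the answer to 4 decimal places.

1. box [0,64]×[0,51]: [(0, 0) (64, 0) (64, 51) (0, 51)]
2. ⊥bis P4·P0 via (34.415,25.1): [(0, 3.6376) (0, 0) (64, 0) (64, 43.5503)]  |A|=1510.0108
3. ⊥bis P4·P1 via (37.275,29.265): [(42.6924, 30.2621) (0, 3.6376) (0, 0) (64, 0) (64, 34.1838)]  |A|=1410.2218
4. ⊥bis P4·P2 via (21.24,11.185): [(42.6924, 30.2621) (19.7627, 15.9623) (24.6987, 0) (64, 0) (64, 34.1838)]  |A|=1177.1538
5. ⊥bis P4·P3 via (32.605,11.815): [(42.6924, 30.2621) (26.5419, 20.1901) (41.1583, 0) (64, 0) (64, 34.1838)]  |A|=946.4528
6. ⊥bis P4·P5 via (22.755,19.065): [(42.6924, 30.2621) (26.5419, 20.1901) (41.1583, 0) (64, 0) (64, 34.1838)]  |A|=946.4528
7. ⊥bis P4·P6 via (49.475,17.16): [(49.0289, 31.4283) (42.6924, 30.2621) (26.5419, 20.1901) (41.1583, 0) (50.0115, 0)]  |A|=470.751
8. ⊥bis P4·P7 via (32.965,19.15): [(49.0289, 31.4283) (42.6924, 30.2621) (35.2138, 25.5982) (31.1216, 13.8641) (41.1583, 0) (50.0115, 0)]  |A|=430.9388
9. ⊥bis P4·P8 via (22.7,23.045): [(49.0289, 31.4283) (42.6924, 30.2621) (35.2138, 25.5982) (31.1216, 13.8641) (41.1583, 0) (50.0115, 0)]  |A|=430.9388
10. ⊥bis P4·P9 via (35.17,22.84): [(49.0289, 31.4283) (46.1707, 30.9023) (33.9366, 21.9361) (31.1216, 13.8641) (41.1583, 0) (50.0115, 0)]  |A|=408.546
11. canonical 6-gon: [(49.0289, 31.4283) (46.1707, 30.9023) (33.9366, 21.9361) (31.1216, 13.8641) (41.1583, 0) (50.0115, 0)]
12. shoelace: 408.546

Area of P4's cell: 408.5460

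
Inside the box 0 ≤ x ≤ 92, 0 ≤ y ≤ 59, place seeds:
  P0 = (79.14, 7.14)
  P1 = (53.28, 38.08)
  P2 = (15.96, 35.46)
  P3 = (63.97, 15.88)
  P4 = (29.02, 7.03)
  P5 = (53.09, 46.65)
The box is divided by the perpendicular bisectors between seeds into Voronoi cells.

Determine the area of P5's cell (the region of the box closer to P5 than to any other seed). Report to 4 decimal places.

Area of P5's cell: 991.2346

1. box [0,92]×[0,59]: [(0, 0) (92, 0) (92, 59) (0, 59)]
2. ⊥bis P5·P0 via (66.115,26.895): [(0, 0) (25.3234, 0) (92, 43.9617) (92, 59) (0, 59)]  |A|=3962.3923
3. ⊥bis P5·P1 via (53.185,42.365): [(0, 41.1859) (90.8447, 43.1999) (92, 43.9617) (92, 59) (0, 59)]  |A|=1544.6498
4. ⊥bis P5·P2 via (34.525,41.055): [(34.2567, 41.9454) (90.8447, 43.1999) (92, 43.9617) (92, 59) (29.1169, 59)]  |A|=991.2346
5. ⊥bis P5·P3 via (58.53,31.265): [(34.2567, 41.9454) (90.8447, 43.1999) (92, 43.9617) (92, 59) (29.1169, 59)]  |A|=991.2346
6. ⊥bis P5·P4 via (41.055,26.84): [(34.2567, 41.9454) (90.8447, 43.1999) (92, 43.9617) (92, 59) (29.1169, 59)]  |A|=991.2346
7. canonical 5-gon: [(34.2567, 41.9454) (90.8447, 43.1999) (92, 43.9617) (92, 59) (29.1169, 59)]
8. shoelace: 991.2346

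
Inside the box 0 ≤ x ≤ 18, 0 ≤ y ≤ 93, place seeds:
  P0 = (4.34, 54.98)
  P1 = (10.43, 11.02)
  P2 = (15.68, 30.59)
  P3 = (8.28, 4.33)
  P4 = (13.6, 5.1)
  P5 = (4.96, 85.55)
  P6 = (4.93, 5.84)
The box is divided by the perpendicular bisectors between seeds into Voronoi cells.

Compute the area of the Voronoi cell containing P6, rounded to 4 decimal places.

Area of P6's cell: 83.6201

1. box [0,18]×[0,93]: [(0, 0) (18, 0) (18, 93) (0, 93)]
2. ⊥bis P6·P0 via (4.635,30.41): [(0, 30.3543) (0, 0) (18, 0) (18, 30.5705)]  |A|=548.3234
3. ⊥bis P6·P1 via (7.68,8.43): [(0, 16.5844) (0, 0) (15.6195, 0)]  |A|=129.5206
4. ⊥bis P6·P2 via (10.305,18.215): [(0, 16.5844) (0, 0) (15.6195, 0)]  |A|=129.5206
5. ⊥bis P6·P3 via (6.605,5.085): [(7.9727, 8.1192) (0, 16.5844) (0, 0) (4.313, 0)]  |A|=83.6201
6. ⊥bis P6·P4 via (9.265,5.47): [(7.9727, 8.1192) (0, 16.5844) (0, 0) (4.313, 0)]  |A|=83.6201
7. ⊥bis P6·P5 via (4.945,45.695): [(7.9727, 8.1192) (0, 16.5844) (0, 0) (4.313, 0)]  |A|=83.6201
8. canonical 4-gon: [(7.9727, 8.1192) (0, 16.5844) (0, 0) (4.313, 0)]
9. shoelace: 83.6201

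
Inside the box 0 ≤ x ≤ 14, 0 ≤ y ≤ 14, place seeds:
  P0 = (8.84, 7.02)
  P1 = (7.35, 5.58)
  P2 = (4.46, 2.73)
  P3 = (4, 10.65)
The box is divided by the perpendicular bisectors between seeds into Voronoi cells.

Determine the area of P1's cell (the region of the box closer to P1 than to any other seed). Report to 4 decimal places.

Area of P1's cell: 31.9489

1. box [0,14]×[0,14]: [(0, 0) (14, 0) (14, 14) (0, 14)]
2. ⊥bis P1·P0 via (8.095,6.3): [(0, 0) (14, 0) (14, 0.19) (0.6534, 14) (0, 14)]  |A|=103.8414
3. ⊥bis P1·P2 via (5.905,4.155): [(0, 10.1429) (10.0025, 0) (14, 0) (14, 0.19) (0.6534, 14) (0, 14)]  |A|=53.1144
4. ⊥bis P1·P3 via (5.675,8.115): [(3.4498, 6.6447) (10.0025, 0) (14, 0) (14, 0.19) (6.0814, 8.3835)]  |A|=31.9489
5. canonical 5-gon: [(3.4498, 6.6447) (10.0025, 0) (14, 0) (14, 0.19) (6.0814, 8.3835)]
6. shoelace: 31.9489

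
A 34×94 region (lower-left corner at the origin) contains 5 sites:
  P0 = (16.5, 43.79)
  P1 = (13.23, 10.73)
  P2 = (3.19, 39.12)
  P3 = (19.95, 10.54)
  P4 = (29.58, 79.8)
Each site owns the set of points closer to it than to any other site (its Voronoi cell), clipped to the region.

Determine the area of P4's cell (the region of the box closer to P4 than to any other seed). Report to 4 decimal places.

1. box [0,34]×[0,94]: [(0, 0) (34, 0) (34, 94) (0, 94)]
2. ⊥bis P4·P0 via (23.04,61.795): [(0, 70.1639) (34, 57.814) (34, 94) (0, 94)]  |A|=1020.3766
3. ⊥bis P4·P1 via (21.405,45.265): [(0, 70.1639) (34, 57.814) (34, 94) (0, 94)]  |A|=1020.3766
4. ⊥bis P4·P2 via (16.385,59.46): [(0, 70.1639) (34, 57.814) (34, 94) (0, 94)]  |A|=1020.3766
5. ⊥bis P4·P3 via (24.765,45.17): [(0, 70.1639) (34, 57.814) (34, 94) (0, 94)]  |A|=1020.3766
6. canonical 4-gon: [(0, 70.1639) (34, 57.814) (34, 94) (0, 94)]
7. shoelace: 1020.3766

Area of P4's cell: 1020.3766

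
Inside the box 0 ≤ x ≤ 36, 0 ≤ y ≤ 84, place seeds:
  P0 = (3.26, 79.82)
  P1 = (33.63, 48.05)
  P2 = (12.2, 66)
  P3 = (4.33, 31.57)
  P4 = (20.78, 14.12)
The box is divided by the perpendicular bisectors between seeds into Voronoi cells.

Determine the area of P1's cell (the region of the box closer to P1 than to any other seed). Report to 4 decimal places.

Area of P1's cell: 551.4128

1. box [0,36]×[0,84]: [(0, 0) (36, 0) (36, 84) (0, 84)]
2. ⊥bis P1·P0 via (18.445,63.935): [(0, 46.3028) (0, 0) (36, 0) (36, 80.7164)]  |A|=2286.3459
3. ⊥bis P1·P2 via (22.915,57.025): [(0, 29.6674) (0, 0) (36, 0) (36, 72.6468)]  |A|=1841.6563
4. ⊥bis P1·P3 via (18.98,39.81): [(14.768, 47.2985) (36, 9.5499) (36, 72.6468)]  |A|=669.8361
5. ⊥bis P1·P4 via (27.205,31.085): [(14.768, 47.2985) (22.9895, 32.6815) (36, 27.7541) (36, 72.6468)]  |A|=551.4128
6. canonical 4-gon: [(14.768, 47.2985) (22.9895, 32.6815) (36, 27.7541) (36, 72.6468)]
7. shoelace: 551.4128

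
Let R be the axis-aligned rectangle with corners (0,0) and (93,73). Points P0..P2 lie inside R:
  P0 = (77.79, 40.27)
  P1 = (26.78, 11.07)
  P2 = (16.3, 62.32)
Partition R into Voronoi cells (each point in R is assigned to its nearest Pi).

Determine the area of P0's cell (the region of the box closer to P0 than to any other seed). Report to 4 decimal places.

1. box [0,93]×[0,73]: [(0, 0) (93, 0) (93, 73) (0, 73)]
2. ⊥bis P0·P1 via (52.285,25.67): [(66.9795, 0) (93, 0) (93, 73) (25.1916, 73)]  |A|=3424.7578
3. ⊥bis P0·P2 via (47.045,51.295): [(43.4135, 41.1679) (66.9795, 0) (93, 0) (93, 73) (54.8283, 73)]  |A|=2953.0574
4. canonical 5-gon: [(43.4135, 41.1679) (66.9795, 0) (93, 0) (93, 73) (54.8283, 73)]
5. shoelace: 2953.0574

Area of P0's cell: 2953.0574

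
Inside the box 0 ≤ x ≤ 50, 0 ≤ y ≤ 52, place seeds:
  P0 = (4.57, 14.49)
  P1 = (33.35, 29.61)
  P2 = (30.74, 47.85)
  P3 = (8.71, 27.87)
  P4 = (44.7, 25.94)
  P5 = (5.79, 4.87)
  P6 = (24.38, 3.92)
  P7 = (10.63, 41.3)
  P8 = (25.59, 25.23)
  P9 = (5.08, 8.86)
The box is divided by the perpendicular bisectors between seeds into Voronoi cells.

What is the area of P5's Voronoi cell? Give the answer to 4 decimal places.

Area of P5's cell: 109.1742

1. box [0,50]×[0,52]: [(0, 0) (50, 0) (50, 52) (0, 52)]
2. ⊥bis P5·P0 via (5.18,9.68): [(0, 9.0231) (0, 0) (50, 0) (50, 15.364)]  |A|=609.6778
3. ⊥bis P5·P1 via (19.57,17.24): [(24.1921, 12.0911) (0, 9.0231) (0, 0) (35.046, 0)]  |A|=321.0154
4. ⊥bis P5·P2 via (18.265,26.36): [(24.1921, 12.0911) (0, 9.0231) (0, 0) (35.046, 0)]  |A|=321.0154
5. ⊥bis P5·P3 via (7.25,16.37): [(24.1921, 12.0911) (0, 9.0231) (0, 0) (35.046, 0)]  |A|=321.0154
6. ⊥bis P5·P4 via (25.245,15.405): [(31.3686, 4.0965) (24.1921, 12.0911) (0, 9.0231) (0, 0) (33.5869, 0)]  |A|=318.0269
7. ⊥bis P5·P6 via (15.085,4.395): [(15.4215, 10.9788) (0, 9.0231) (0, 0) (14.8604, 0)]  |A|=151.1493
8. ⊥bis P5·P7 via (8.21,23.085): [(15.4215, 10.9788) (0, 9.0231) (0, 0) (14.8604, 0)]  |A|=151.1493
9. ⊥bis P5·P8 via (15.69,15.05): [(15.4215, 10.9788) (0, 9.0231) (0, 0) (14.8604, 0)]  |A|=151.1493
10. ⊥bis P5·P9 via (5.435,6.865): [(15.3009, 8.6206) (0, 5.8979) (0, 0) (14.8604, 0)]  |A|=109.1742
11. canonical 4-gon: [(15.3009, 8.6206) (0, 5.8979) (0, 0) (14.8604, 0)]
12. shoelace: 109.1742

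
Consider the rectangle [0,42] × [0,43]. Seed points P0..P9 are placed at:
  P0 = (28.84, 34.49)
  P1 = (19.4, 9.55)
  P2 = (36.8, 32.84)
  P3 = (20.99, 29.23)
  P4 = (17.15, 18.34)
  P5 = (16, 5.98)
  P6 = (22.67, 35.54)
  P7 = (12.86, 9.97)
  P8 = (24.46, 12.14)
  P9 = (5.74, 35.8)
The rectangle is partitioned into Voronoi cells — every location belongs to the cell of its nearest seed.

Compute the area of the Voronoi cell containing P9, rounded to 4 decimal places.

1. box [0,42]×[0,43]: [(0, 0) (42, 0) (42, 43) (0, 43)]
2. ⊥bis P9·P0 via (17.29,35.145): [(0, 0) (15.2969, 0) (17.7355, 43) (0, 43)]  |A|=710.1963
3. ⊥bis P9·P1 via (12.57,22.675): [(0, 16.1338) (16.7048, 24.8267) (17.7355, 43) (0, 43)]  |A|=385.5537
4. ⊥bis P9·P2 via (21.27,34.32): [(0, 16.1338) (16.7048, 24.8267) (17.7355, 43) (0, 43)]  |A|=385.5537
5. ⊥bis P9·P3 via (13.365,32.515): [(0, 16.1338) (8.1304, 20.3647) (17.7132, 42.6079) (17.7355, 43) (0, 43)]  |A|=311.5716
6. ⊥bis P9·P4 via (11.445,27.07): [(0, 19.5908) (10.8523, 26.6827) (17.7132, 42.6079) (17.7355, 43) (0, 43)]  |A|=272.8878
7. ⊥bis P9·P5 via (10.87,20.89): [(0, 19.5908) (10.8523, 26.6827) (17.7132, 42.6079) (17.7355, 43) (0, 43)]  |A|=272.8878
8. ⊥bis P9·P6 via (14.205,35.67): [(0, 19.5908) (10.8523, 26.6827) (14.1858, 34.4202) (14.3176, 43) (0, 43)]  |A|=257.6249
9. ⊥bis P9·P7 via (9.3,22.885): [(0, 20.3215) (1.9339, 20.8545) (10.8523, 26.6827) (14.1858, 34.4202) (14.3176, 43) (0, 43)]  |A|=256.9184
10. ⊥bis P9·P8 via (15.1,23.97): [(0, 20.3215) (1.9339, 20.8545) (10.8523, 26.6827) (14.1858, 34.4202) (14.3176, 43) (0, 43)]  |A|=256.9184
11. canonical 6-gon: [(0, 20.3215) (1.9339, 20.8545) (10.8523, 26.6827) (14.1858, 34.4202) (14.3176, 43) (0, 43)]
12. shoelace: 256.9184

Area of P9's cell: 256.9184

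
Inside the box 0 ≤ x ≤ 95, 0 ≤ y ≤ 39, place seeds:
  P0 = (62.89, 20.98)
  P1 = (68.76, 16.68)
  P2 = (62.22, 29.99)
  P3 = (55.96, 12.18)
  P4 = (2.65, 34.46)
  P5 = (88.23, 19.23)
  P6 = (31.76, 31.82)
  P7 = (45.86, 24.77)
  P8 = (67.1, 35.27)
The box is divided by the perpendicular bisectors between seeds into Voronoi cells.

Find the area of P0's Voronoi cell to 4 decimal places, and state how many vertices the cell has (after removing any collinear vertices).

Area of P0's cell: 112.1026 (4 vertices)

1. box [0,95]×[0,39]: [(0, 0) (95, 0) (95, 39) (0, 39)]
2. ⊥bis P0·P1 via (65.825,18.83): [(0, 0) (52.0313, 0) (80.6003, 39) (0, 39)]  |A|=2586.3162
3. ⊥bis P0·P2 via (62.555,25.485): [(0, 20.8333) (0, 0) (52.0313, 0) (71.1693, 26.1256)]  |A|=1421.0193
4. ⊥bis P0·P3 via (59.425,16.58): [(49.3628, 24.504) (62.4384, 14.2069) (71.1693, 26.1256)]  |A|=122.8732
5. ⊥bis P0·P4 via (32.77,27.72): [(49.3628, 24.504) (62.4384, 14.2069) (71.1693, 26.1256)]  |A|=122.8732
6. ⊥bis P0·P5 via (75.56,20.105): [(49.3628, 24.504) (62.4384, 14.2069) (71.1693, 26.1256)]  |A|=122.8732
7. ⊥bis P0·P6 via (47.325,26.4): [(49.3628, 24.504) (62.4384, 14.2069) (71.1693, 26.1256)]  |A|=122.8732
8. ⊥bis P0·P7 via (54.375,22.875): [(54.828, 24.9104) (53.936, 20.9026) (62.4384, 14.2069) (71.1693, 26.1256)]  |A|=112.1026
9. ⊥bis P0·P8 via (64.995,28.125): [(54.828, 24.9104) (53.936, 20.9026) (62.4384, 14.2069) (71.1693, 26.1256)]  |A|=112.1026
10. canonical 4-gon: [(54.828, 24.9104) (53.936, 20.9026) (62.4384, 14.2069) (71.1693, 26.1256)]
11. shoelace: 112.1026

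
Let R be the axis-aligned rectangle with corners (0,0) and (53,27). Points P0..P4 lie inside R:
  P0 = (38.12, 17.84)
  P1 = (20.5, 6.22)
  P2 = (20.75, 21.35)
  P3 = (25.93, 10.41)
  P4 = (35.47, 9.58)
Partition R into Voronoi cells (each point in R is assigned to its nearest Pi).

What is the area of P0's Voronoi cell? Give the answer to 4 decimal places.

Area of P0's cell: 339.1774

1. box [0,53]×[0,27]: [(0, 0) (53, 0) (53, 27) (0, 27)]
2. ⊥bis P0·P1 via (29.31,12.03): [(37.2435, 0) (53, 0) (53, 27) (19.4376, 27)]  |A|=665.8047
3. ⊥bis P0·P2 via (29.435,19.595): [(28.2355, 13.6592) (37.2435, 0) (53, 0) (53, 27) (30.9313, 27)]  |A|=589.1372
4. ⊥bis P0·P3 via (32.025,14.125): [(29.2497, 18.6782) (40.6344, 0) (53, 0) (53, 27) (30.9313, 27)]  |A|=527.9373
5. ⊥bis P0·P4 via (36.795,13.71): [(29.2497, 18.6782) (31.1799, 15.5114) (53, 8.5111) (53, 27) (30.9313, 27)]  |A|=339.1774
6. canonical 5-gon: [(29.2497, 18.6782) (31.1799, 15.5114) (53, 8.5111) (53, 27) (30.9313, 27)]
7. shoelace: 339.1774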